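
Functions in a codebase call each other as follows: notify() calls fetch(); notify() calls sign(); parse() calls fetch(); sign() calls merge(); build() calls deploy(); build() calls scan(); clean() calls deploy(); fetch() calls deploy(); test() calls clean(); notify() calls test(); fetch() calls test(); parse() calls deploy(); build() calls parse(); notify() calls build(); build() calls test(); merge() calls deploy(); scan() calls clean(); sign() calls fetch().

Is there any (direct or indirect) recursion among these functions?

DFS with white/gray/black marking, starting from merge:
merge gray
  deploy gray
  deploy black
merge black
parse gray
  fetch gray
    fetch→deploy: deploy black — skip
    test gray
      clean gray
        clean→deploy: deploy black — skip
      clean black
    test black
  fetch black
  parse→deploy: deploy black — skip
parse black
notify gray
  build gray
    scan gray
      scan→clean: clean black — skip
    scan black
    build→test: test black — skip
    build→deploy: deploy black — skip
    build→parse: parse black — skip
  build black
  notify→test: test black — skip
  notify→fetch: fetch black — skip
  sign gray
    sign→merge: merge black — skip
    sign→fetch: fetch black — skip
  sign black
notify black
Every edge goes to a white or black vertex — no back edge, so the graph is acyclic.

No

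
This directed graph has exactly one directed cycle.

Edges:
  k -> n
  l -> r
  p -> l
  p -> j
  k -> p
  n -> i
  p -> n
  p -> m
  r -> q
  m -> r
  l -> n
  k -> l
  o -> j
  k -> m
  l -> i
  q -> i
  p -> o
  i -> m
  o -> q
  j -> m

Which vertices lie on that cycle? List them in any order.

i, m, q, r

DFS with gray/black marking from q:
q gray
  i gray
    m gray
      r gray
        r→q: q is gray → back edge
Back edge closes the cycle q → i → m → r → q; its vertices are {i, m, q, r}.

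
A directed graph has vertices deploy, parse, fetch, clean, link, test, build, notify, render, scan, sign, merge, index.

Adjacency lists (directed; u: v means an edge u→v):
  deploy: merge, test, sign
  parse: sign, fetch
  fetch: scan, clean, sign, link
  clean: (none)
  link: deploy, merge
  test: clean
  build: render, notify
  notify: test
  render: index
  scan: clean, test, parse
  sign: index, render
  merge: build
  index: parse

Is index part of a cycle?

Yes

index is on a cycle iff index can reach itself via ≥1 edge.
index → parse → sign → index — yes.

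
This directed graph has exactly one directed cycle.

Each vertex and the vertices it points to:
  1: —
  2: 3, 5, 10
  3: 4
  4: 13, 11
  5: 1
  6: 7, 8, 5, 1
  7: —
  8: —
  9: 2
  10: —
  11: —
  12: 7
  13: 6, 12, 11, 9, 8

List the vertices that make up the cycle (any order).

DFS with gray/black marking from 13:
13 gray
  6 gray
    7 gray
    7 black
    8 gray
    8 black
    5 gray
      1 gray
      1 black
    5 black
    6→1: 1 black — skip
  6 black
  12 gray
    12→7: 7 black — skip
  12 black
  11 gray
  11 black
  9 gray
    2 gray
      3 gray
        4 gray
          4→13: 13 is gray → back edge
Back edge closes the cycle 13 → 9 → 2 → 3 → 4 → 13; its vertices are {2, 3, 4, 9, 13}.

2, 3, 4, 9, 13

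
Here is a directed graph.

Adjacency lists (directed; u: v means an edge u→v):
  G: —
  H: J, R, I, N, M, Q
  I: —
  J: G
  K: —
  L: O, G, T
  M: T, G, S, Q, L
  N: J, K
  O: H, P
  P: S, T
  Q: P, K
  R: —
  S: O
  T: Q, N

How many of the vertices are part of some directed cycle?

8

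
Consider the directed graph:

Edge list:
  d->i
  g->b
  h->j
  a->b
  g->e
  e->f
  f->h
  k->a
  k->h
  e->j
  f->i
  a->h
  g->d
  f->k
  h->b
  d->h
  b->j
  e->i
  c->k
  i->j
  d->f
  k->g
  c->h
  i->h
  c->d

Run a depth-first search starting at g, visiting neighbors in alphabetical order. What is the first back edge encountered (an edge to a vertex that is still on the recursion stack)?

k->g

DFS from g (visiting neighbors in alphabetical order); mark gray on enter, black on exit:
g gray
  b gray
    j gray
    j black
  b black
  d gray
    f gray
      h gray
        h→b: b black — skip
        h→j: j black — skip
      h black
      i gray
        i→h: h black — skip
        i→j: j black — skip
      i black
      k gray
        a gray
          a→b: b black — skip
          a→h: h black — skip
        a black
        k→g: g is gray → back edge
First back edge: k → g.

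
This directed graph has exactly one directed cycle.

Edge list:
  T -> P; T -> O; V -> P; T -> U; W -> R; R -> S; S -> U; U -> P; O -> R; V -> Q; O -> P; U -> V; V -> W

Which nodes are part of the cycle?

DFS with gray/black marking from U:
U gray
  P gray
  P black
  V gray
    Q gray
    Q black
    V→P: P black — skip
    W gray
      R gray
        S gray
          S→U: U is gray → back edge
Back edge closes the cycle U → V → W → R → S → U; its vertices are {R, S, U, V, W}.

R, S, U, V, W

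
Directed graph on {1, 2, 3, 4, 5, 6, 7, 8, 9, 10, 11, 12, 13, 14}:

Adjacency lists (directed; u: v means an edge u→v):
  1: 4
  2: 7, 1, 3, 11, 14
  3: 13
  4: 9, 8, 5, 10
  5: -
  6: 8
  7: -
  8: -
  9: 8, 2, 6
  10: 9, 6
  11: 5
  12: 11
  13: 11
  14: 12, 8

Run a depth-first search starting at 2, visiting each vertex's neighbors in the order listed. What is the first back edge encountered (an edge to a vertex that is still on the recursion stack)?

DFS from 2 (visiting each vertex's neighbors in the order listed); mark gray on enter, black on exit:
2 gray
  7 gray
  7 black
  1 gray
    4 gray
      9 gray
        8 gray
        8 black
        9→2: 2 is gray → back edge
First back edge: 9 → 2.

9→2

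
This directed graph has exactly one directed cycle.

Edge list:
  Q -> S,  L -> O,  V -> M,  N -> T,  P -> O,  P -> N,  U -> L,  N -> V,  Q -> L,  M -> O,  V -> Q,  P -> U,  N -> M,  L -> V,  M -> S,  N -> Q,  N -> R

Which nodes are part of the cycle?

L, Q, V

DFS with gray/black marking from L:
L gray
  O gray
  O black
  V gray
    Q gray
      Q→L: L is gray → back edge
Back edge closes the cycle L → V → Q → L; its vertices are {L, Q, V}.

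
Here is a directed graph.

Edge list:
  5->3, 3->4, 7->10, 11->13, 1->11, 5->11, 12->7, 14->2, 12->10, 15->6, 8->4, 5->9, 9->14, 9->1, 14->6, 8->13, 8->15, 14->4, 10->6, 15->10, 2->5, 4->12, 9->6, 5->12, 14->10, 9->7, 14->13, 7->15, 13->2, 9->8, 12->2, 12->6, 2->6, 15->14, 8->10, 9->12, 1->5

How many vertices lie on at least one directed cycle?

13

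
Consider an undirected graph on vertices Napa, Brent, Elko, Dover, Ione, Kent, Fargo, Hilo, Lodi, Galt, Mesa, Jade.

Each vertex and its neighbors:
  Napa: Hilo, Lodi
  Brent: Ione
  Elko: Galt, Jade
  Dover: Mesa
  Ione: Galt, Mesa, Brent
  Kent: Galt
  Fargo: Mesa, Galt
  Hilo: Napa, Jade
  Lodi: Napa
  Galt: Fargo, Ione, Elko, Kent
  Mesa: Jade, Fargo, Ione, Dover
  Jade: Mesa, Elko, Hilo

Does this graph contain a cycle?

Yes

DFS, tracking each vertex's parent; an edge to a visited non-parent vertex closes a cycle.
Start from Napa:
visit Napa (parent –)
  visit Hilo (parent Napa)
    Hilo–Napa: parent, skip
    visit Jade (parent Hilo)
      visit Mesa (parent Jade)
        Mesa–Jade: parent, skip
        visit Fargo (parent Mesa)
          Fargo–Mesa: parent, skip
          visit Galt (parent Fargo)
            Galt–Fargo: parent, skip
            visit Ione (parent Galt)
              Ione–Galt: parent, skip
              Ione–Mesa: Mesa visited and ≠ parent → cycle
Cycle: Mesa – Fargo – Galt – Ione – Mesa.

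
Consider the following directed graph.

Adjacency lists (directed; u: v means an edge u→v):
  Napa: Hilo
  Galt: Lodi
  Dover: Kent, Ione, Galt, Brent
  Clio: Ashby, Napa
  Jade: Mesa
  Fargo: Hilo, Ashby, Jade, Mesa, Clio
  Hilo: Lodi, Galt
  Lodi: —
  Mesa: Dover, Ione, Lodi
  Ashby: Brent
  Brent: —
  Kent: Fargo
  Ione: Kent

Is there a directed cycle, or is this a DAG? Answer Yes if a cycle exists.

DFS with white/gray/black marking, starting from Dover:
Dover gray
  Kent gray
    Fargo gray
      Hilo gray
        Lodi gray
        Lodi black
        Galt gray
          Galt→Lodi: Lodi black — skip
        Galt black
      Hilo black
      Ashby gray
        Brent gray
        Brent black
      Ashby black
      Jade gray
        Mesa gray
          Mesa→Dover: Dover is gray → back edge
Back edge found, so a cycle exists: Dover → Kent → Fargo → Jade → Mesa → Dover.

Yes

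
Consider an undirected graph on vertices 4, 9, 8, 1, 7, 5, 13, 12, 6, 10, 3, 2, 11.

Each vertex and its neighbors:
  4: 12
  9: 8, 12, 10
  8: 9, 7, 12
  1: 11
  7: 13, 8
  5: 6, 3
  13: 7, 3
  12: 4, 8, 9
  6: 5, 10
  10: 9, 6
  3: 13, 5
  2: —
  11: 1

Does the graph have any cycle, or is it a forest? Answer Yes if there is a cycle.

Yes

DFS, tracking each vertex's parent; an edge to a visited non-parent vertex closes a cycle.
Start from 6:
visit 6 (parent –)
  visit 5 (parent 6)
    5–6: parent, skip
    visit 3 (parent 5)
      visit 13 (parent 3)
        visit 7 (parent 13)
          7–13: parent, skip
          visit 8 (parent 7)
            visit 9 (parent 8)
              9–8: parent, skip
              visit 12 (parent 9)
                visit 4 (parent 12)
                  4–12: parent, skip
                12–8: 8 visited and ≠ parent → cycle
Cycle: 8 – 9 – 12 – 8.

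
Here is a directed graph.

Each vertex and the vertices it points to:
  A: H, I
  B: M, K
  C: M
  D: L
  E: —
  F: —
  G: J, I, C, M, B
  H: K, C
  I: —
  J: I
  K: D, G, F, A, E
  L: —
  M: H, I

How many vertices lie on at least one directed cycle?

A vertex is on a directed cycle iff it belongs to a strongly connected component of size ≥ 2 (or has a self-loop).
The vertices on cycles are {A, B, C, G, H, K, M} — 7 in total.

7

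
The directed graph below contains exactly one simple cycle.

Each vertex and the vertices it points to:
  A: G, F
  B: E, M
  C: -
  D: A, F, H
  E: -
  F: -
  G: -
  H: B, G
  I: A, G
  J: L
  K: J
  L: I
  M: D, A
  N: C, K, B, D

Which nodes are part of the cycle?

DFS with gray/black marking from B:
B gray
  E gray
  E black
  M gray
    D gray
      A gray
        G gray
        G black
        F gray
        F black
      A black
      D→F: F black — skip
      H gray
        H→B: B is gray → back edge
Back edge closes the cycle B → M → D → H → B; its vertices are {B, D, H, M}.

B, D, H, M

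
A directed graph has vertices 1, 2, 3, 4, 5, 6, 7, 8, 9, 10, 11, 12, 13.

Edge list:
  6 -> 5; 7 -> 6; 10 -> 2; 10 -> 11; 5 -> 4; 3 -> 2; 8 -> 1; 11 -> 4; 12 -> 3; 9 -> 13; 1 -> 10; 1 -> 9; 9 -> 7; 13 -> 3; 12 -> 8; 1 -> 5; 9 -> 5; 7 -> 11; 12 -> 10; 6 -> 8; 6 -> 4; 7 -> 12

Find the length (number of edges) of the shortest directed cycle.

5

For each vertex v, BFS finds the shortest path from v back to v.
The shortest such closed walk is 1 → 9 → 7 → 12 → 8 → 1, length 5.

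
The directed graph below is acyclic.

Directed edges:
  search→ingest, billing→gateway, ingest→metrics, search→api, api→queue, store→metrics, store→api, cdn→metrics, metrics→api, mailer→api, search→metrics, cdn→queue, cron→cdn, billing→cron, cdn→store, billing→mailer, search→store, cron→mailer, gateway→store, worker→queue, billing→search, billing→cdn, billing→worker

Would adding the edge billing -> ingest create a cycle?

No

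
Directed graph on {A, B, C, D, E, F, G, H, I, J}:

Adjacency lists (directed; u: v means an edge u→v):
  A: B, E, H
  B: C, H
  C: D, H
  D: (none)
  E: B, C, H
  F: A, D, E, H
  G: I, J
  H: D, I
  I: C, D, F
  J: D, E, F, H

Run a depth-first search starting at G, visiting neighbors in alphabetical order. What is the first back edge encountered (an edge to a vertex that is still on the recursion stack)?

H->I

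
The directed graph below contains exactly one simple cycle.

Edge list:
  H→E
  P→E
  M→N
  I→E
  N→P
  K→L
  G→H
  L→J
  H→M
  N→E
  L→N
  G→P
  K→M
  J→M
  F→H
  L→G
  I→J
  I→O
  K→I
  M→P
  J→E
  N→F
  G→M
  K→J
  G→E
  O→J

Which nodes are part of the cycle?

DFS with gray/black marking from H:
H gray
  M gray
    N gray
      F gray
        F→H: H is gray → back edge
Back edge closes the cycle H → M → N → F → H; its vertices are {F, H, M, N}.

F, H, M, N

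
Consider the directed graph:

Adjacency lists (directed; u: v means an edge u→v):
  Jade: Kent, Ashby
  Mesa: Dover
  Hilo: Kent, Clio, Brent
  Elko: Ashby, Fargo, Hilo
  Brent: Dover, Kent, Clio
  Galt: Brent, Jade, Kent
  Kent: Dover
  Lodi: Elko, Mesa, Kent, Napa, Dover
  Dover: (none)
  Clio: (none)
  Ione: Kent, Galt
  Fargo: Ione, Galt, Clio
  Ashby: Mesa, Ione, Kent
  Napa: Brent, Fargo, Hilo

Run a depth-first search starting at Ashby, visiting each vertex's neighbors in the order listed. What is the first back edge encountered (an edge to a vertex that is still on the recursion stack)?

DFS from Ashby (visiting each vertex's neighbors in the order listed); mark gray on enter, black on exit:
Ashby gray
  Mesa gray
    Dover gray
    Dover black
  Mesa black
  Ione gray
    Kent gray
      Kent→Dover: Dover black — skip
    Kent black
    Galt gray
      Brent gray
        Brent→Dover: Dover black — skip
        Brent→Kent: Kent black — skip
        Clio gray
        Clio black
      Brent black
      Jade gray
        Jade→Kent: Kent black — skip
        Jade→Ashby: Ashby is gray → back edge
First back edge: Jade → Ashby.

Jade→Ashby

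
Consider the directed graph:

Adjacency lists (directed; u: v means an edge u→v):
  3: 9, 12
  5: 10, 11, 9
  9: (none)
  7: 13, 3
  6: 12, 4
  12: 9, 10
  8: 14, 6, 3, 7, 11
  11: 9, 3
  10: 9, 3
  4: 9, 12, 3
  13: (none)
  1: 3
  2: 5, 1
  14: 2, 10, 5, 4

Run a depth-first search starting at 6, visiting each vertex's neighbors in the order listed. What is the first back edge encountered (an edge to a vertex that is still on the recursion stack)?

3->12

DFS from 6 (visiting each vertex's neighbors in the order listed); mark gray on enter, black on exit:
6 gray
  12 gray
    9 gray
    9 black
    10 gray
      10→9: 9 black — skip
      3 gray
        3→9: 9 black — skip
        3→12: 12 is gray → back edge
First back edge: 3 → 12.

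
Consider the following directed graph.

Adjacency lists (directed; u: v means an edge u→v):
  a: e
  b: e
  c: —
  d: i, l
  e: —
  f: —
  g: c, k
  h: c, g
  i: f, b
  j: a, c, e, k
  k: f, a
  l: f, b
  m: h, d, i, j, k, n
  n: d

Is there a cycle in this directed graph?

DFS with white/gray/black marking, starting from l:
l gray
  f gray
  f black
  b gray
    e gray
    e black
  b black
l black
a gray
  a→e: e black — skip
a black
c gray
c black
d gray
  i gray
    i→f: f black — skip
    i→b: b black — skip
  i black
  d→l: l black — skip
d black
g gray
  g→c: c black — skip
  k gray
    k→f: f black — skip
    k→a: a black — skip
  k black
g black
h gray
  h→c: c black — skip
  h→g: g black — skip
h black
j gray
  j→a: a black — skip
  j→c: c black — skip
  j→e: e black — skip
  j→k: k black — skip
j black
m gray
  m→h: h black — skip
  m→d: d black — skip
  m→i: i black — skip
  m→j: j black — skip
  m→k: k black — skip
  n gray
    n→d: d black — skip
  n black
m black
Every edge goes to a white or black vertex — no back edge, so the graph is acyclic.

No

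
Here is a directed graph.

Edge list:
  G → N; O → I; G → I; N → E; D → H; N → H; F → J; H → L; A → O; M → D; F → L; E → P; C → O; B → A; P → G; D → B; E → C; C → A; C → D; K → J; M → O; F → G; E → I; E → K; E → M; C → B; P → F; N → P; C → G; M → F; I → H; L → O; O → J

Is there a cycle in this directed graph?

DFS with white/gray/black marking, starting from L:
L gray
  O gray
    I gray
      H gray
        H→L: L is gray → back edge
Back edge found, so a cycle exists: L → O → I → H → L.

Yes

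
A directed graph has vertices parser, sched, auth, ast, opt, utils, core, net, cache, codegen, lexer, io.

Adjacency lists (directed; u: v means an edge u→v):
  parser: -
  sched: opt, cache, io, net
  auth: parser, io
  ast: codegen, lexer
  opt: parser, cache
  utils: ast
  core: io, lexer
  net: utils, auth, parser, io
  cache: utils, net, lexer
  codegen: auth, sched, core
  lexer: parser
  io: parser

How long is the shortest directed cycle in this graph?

5

For each vertex v, BFS finds the shortest path from v back to v.
The shortest such closed walk is ast → codegen → sched → net → utils → ast, length 5.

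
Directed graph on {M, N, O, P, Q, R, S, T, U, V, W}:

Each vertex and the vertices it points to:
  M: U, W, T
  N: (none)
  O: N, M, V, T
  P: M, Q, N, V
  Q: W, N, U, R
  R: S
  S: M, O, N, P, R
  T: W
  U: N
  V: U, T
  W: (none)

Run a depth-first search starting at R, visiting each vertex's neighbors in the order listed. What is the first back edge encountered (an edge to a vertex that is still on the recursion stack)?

Q→R

DFS from R (visiting each vertex's neighbors in the order listed); mark gray on enter, black on exit:
R gray
  S gray
    M gray
      U gray
        N gray
        N black
      U black
      W gray
      W black
      T gray
        T→W: W black — skip
      T black
    M black
    O gray
      O→N: N black — skip
      O→M: M black — skip
      V gray
        V→U: U black — skip
        V→T: T black — skip
      V black
      O→T: T black — skip
    O black
    S→N: N black — skip
    P gray
      P→M: M black — skip
      Q gray
        Q→W: W black — skip
        Q→N: N black — skip
        Q→U: U black — skip
        Q→R: R is gray → back edge
First back edge: Q → R.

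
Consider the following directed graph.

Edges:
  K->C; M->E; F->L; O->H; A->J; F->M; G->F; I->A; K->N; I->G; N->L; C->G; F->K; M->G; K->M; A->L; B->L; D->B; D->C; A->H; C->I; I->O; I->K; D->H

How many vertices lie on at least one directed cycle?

6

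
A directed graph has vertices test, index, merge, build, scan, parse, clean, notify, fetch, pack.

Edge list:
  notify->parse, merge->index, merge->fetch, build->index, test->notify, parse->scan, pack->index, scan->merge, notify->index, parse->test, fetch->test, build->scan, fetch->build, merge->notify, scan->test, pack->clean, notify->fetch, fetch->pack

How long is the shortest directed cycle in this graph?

For each vertex v, BFS finds the shortest path from v back to v.
The shortest such closed walk is notify → parse → test → notify, length 3.

3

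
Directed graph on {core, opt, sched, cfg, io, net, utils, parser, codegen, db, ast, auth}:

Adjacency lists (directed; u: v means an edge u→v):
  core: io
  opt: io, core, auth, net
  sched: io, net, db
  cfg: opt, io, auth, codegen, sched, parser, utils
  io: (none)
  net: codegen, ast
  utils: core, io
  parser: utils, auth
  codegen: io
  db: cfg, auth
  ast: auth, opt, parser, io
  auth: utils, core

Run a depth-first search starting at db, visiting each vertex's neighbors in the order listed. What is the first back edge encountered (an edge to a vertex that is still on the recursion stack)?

ast->opt

DFS from db (visiting each vertex's neighbors in the order listed); mark gray on enter, black on exit:
db gray
  cfg gray
    opt gray
      io gray
      io black
      core gray
        core→io: io black — skip
      core black
      auth gray
        utils gray
          utils→core: core black — skip
          utils→io: io black — skip
        utils black
        auth→core: core black — skip
      auth black
      net gray
        codegen gray
          codegen→io: io black — skip
        codegen black
        ast gray
          ast→auth: auth black — skip
          ast→opt: opt is gray → back edge
First back edge: ast → opt.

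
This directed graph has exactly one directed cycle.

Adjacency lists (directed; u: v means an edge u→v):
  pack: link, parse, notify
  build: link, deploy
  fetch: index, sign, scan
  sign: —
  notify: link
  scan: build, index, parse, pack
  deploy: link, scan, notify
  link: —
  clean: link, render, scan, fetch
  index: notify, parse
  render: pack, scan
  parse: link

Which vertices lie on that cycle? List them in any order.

scan, build, deploy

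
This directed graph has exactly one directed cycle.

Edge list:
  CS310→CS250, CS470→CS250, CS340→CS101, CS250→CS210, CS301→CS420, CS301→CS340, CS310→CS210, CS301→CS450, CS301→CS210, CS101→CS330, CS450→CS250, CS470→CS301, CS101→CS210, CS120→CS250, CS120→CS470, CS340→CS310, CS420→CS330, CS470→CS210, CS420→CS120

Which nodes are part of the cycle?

CS120, CS301, CS420, CS470

DFS with gray/black marking from CS301:
CS301 gray
  CS450 gray
    CS250 gray
      CS210 gray
      CS210 black
    CS250 black
  CS450 black
  CS301→CS210: CS210 black — skip
  CS420 gray
    CS120 gray
      CS470 gray
        CS470→CS301: CS301 is gray → back edge
Back edge closes the cycle CS301 → CS420 → CS120 → CS470 → CS301; its vertices are {CS120, CS301, CS420, CS470}.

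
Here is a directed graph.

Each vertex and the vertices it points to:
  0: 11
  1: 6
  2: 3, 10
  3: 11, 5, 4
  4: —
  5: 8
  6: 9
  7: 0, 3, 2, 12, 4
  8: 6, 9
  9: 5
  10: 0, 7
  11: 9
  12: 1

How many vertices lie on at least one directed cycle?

A vertex is on a directed cycle iff it belongs to a strongly connected component of size ≥ 2 (or has a self-loop).
The vertices on cycles are {2, 5, 6, 7, 8, 9, 10} — 7 in total.

7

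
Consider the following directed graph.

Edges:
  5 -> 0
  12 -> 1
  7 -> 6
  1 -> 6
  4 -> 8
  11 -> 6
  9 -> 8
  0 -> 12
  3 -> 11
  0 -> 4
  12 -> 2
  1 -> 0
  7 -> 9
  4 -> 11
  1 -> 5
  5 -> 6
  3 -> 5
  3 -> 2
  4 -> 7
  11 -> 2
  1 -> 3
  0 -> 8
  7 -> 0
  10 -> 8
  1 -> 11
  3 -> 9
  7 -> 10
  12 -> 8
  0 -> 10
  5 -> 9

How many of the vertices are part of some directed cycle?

7

A vertex is on a directed cycle iff it belongs to a strongly connected component of size ≥ 2 (or has a self-loop).
The vertices on cycles are {0, 1, 3, 4, 5, 7, 12} — 7 in total.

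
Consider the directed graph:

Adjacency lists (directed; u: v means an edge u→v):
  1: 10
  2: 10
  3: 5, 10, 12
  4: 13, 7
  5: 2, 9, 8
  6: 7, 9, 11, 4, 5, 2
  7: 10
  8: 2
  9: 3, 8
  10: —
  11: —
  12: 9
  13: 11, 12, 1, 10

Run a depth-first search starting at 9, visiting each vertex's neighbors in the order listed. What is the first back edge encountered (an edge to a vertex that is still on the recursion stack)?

5->9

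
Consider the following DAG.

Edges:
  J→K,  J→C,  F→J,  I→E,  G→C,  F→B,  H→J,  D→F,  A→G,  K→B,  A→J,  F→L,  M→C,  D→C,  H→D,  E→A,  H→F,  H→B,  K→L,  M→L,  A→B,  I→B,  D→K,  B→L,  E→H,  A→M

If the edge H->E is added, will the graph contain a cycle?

Yes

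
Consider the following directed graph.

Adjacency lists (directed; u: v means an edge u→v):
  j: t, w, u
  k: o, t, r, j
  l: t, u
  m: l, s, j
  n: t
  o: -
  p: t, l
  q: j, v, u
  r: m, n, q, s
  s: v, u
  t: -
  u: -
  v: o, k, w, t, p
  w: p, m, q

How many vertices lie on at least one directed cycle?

8

A vertex is on a directed cycle iff it belongs to a strongly connected component of size ≥ 2 (or has a self-loop).
The vertices on cycles are {j, k, m, q, r, s, v, w} — 8 in total.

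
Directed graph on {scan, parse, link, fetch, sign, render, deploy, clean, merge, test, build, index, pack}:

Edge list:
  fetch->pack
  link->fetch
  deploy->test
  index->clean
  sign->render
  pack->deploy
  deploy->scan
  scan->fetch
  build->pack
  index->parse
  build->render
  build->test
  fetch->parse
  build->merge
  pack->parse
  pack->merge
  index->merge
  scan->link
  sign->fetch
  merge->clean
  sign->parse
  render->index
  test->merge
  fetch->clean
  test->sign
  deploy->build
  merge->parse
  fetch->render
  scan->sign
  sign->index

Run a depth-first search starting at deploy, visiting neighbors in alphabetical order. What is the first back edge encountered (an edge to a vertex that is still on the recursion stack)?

pack->deploy

DFS from deploy (visiting neighbors in alphabetical order); mark gray on enter, black on exit:
deploy gray
  build gray
    merge gray
      clean gray
      clean black
      parse gray
      parse black
    merge black
    pack gray
      pack→deploy: deploy is gray → back edge
First back edge: pack → deploy.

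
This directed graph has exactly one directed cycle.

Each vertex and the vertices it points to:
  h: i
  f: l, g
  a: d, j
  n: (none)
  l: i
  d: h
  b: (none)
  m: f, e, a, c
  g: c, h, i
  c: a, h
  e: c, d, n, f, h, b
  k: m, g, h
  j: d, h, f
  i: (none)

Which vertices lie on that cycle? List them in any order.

a, c, f, g, j

DFS with gray/black marking from a:
a gray
  d gray
    h gray
      i gray
      i black
    h black
  d black
  j gray
    j→d: d black — skip
    j→h: h black — skip
    f gray
      l gray
        l→i: i black — skip
      l black
      g gray
        c gray
          c→a: a is gray → back edge
Back edge closes the cycle a → j → f → g → c → a; its vertices are {a, c, f, g, j}.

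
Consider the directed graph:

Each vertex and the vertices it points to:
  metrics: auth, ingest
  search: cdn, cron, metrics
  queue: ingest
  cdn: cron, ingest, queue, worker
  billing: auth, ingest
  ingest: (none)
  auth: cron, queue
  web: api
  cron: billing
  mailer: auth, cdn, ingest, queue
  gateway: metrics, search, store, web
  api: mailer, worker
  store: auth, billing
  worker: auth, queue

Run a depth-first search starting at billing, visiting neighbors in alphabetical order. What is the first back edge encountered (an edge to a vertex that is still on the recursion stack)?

cron→billing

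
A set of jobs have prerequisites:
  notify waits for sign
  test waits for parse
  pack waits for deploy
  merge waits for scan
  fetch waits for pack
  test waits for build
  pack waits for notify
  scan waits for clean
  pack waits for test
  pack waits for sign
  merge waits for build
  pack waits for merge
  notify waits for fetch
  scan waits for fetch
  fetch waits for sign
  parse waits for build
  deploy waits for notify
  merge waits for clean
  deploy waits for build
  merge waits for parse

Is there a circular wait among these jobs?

DFS with white/gray/black marking, starting from clean:
clean gray
clean black
notify gray
  sign gray
  sign black
  fetch gray
    fetch→sign: sign black — skip
    pack gray
      pack→sign: sign black — skip
      merge gray
        build gray
        build black
        merge→clean: clean black — skip
        parse gray
          parse→build: build black — skip
        parse black
        scan gray
          scan→clean: clean black — skip
          scan→fetch: fetch is gray → back edge
Back edge found, so a cycle exists: fetch → pack → merge → scan → fetch.

Yes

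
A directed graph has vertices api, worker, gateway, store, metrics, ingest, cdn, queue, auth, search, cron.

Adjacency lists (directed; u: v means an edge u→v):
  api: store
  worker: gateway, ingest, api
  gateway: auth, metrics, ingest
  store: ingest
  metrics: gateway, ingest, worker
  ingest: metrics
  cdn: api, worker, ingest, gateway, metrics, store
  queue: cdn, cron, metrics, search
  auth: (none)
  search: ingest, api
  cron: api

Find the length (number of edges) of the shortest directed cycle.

For each vertex v, BFS finds the shortest path from v back to v.
The shortest such closed walk is gateway → metrics → gateway, length 2.

2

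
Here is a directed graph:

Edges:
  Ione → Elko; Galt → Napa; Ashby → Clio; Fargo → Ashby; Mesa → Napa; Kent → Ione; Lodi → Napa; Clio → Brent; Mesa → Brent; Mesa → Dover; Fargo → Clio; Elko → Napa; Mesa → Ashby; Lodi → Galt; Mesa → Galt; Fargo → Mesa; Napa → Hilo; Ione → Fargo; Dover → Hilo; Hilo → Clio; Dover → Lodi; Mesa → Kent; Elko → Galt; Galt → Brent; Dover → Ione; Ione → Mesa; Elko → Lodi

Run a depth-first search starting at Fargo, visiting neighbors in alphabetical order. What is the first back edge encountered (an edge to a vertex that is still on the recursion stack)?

Ione→Fargo

DFS from Fargo (visiting neighbors in alphabetical order); mark gray on enter, black on exit:
Fargo gray
  Ashby gray
    Clio gray
      Brent gray
      Brent black
    Clio black
  Ashby black
  Fargo→Clio: Clio black — skip
  Mesa gray
    Mesa→Ashby: Ashby black — skip
    Mesa→Brent: Brent black — skip
    Dover gray
      Hilo gray
        Hilo→Clio: Clio black — skip
      Hilo black
      Ione gray
        Elko gray
          Galt gray
            Galt→Brent: Brent black — skip
            Napa gray
              Napa→Hilo: Hilo black — skip
            Napa black
          Galt black
          Lodi gray
            Lodi→Galt: Galt black — skip
            Lodi→Napa: Napa black — skip
          Lodi black
          Elko→Napa: Napa black — skip
        Elko black
        Ione→Fargo: Fargo is gray → back edge
First back edge: Ione → Fargo.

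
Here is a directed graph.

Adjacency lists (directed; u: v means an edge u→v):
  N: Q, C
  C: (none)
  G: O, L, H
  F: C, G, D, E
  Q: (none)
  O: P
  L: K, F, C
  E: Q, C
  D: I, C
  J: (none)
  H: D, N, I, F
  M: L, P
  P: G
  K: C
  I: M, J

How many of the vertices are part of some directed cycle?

A vertex is on a directed cycle iff it belongs to a strongly connected component of size ≥ 2 (or has a self-loop).
The vertices on cycles are {D, F, G, H, I, L, M, O, P} — 9 in total.

9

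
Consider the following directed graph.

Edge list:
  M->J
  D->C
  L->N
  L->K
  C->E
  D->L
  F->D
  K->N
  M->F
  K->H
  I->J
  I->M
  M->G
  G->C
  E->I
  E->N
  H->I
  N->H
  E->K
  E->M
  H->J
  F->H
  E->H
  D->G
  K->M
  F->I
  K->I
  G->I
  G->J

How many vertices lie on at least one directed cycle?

11

A vertex is on a directed cycle iff it belongs to a strongly connected component of size ≥ 2 (or has a self-loop).
The vertices on cycles are {C, D, E, F, G, H, I, K, L, M, N} — 11 in total.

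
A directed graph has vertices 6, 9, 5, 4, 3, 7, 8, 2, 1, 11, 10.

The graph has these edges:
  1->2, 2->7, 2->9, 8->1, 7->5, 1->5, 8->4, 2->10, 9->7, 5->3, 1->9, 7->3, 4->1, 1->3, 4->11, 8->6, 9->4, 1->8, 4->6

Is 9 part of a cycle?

Yes

9 is on a cycle iff 9 can reach itself via ≥1 edge.
9 → 4 → 1 → 9 — yes.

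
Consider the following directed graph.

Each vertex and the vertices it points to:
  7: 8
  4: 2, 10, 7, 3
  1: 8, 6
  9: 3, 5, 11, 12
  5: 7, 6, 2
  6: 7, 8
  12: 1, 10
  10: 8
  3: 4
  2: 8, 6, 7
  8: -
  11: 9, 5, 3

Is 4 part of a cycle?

Yes

4 is on a cycle iff 4 can reach itself via ≥1 edge.
4 → 3 → 4 — yes.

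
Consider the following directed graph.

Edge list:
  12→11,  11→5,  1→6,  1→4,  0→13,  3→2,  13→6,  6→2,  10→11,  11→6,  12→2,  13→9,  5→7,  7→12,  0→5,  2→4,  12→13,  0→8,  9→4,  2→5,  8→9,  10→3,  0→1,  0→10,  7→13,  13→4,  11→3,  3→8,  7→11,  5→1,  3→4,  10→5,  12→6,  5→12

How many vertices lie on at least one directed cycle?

9

A vertex is on a directed cycle iff it belongs to a strongly connected component of size ≥ 2 (or has a self-loop).
The vertices on cycles are {1, 2, 3, 5, 6, 7, 11, 12, 13} — 9 in total.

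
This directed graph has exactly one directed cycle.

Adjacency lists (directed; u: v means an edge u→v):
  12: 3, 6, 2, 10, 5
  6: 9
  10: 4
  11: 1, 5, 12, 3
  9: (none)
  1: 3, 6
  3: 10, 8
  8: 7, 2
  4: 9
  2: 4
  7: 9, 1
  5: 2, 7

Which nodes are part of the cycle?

1, 3, 7, 8

DFS with gray/black marking from 1:
1 gray
  3 gray
    10 gray
      4 gray
        9 gray
        9 black
      4 black
    10 black
    8 gray
      7 gray
        7→9: 9 black — skip
        7→1: 1 is gray → back edge
Back edge closes the cycle 1 → 3 → 8 → 7 → 1; its vertices are {1, 3, 7, 8}.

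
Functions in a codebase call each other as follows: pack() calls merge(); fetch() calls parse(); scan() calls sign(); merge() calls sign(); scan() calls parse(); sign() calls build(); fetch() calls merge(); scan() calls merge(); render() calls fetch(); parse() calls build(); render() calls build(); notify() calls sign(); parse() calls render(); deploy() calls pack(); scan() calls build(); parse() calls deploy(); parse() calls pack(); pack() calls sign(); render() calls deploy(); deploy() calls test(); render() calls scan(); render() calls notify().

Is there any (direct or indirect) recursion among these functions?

DFS with white/gray/black marking, starting from pack:
pack gray
  merge gray
    sign gray
      build gray
      build black
    sign black
  merge black
  pack→sign: sign black — skip
pack black
notify gray
  notify→sign: sign black — skip
notify black
test gray
test black
parse gray
  parse→build: build black — skip
  deploy gray
    deploy→test: test black — skip
    deploy→pack: pack black — skip
  deploy black
  render gray
    render→build: build black — skip
    render→notify: notify black — skip
    scan gray
      scan→build: build black — skip
      scan→parse: parse is gray → back edge
Back edge found, so a cycle exists: parse → render → scan → parse.

Yes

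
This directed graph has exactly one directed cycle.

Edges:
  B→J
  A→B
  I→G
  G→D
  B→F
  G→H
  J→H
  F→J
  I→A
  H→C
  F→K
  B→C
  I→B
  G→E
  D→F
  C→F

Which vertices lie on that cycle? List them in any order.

C, F, H, J

DFS with gray/black marking from H:
H gray
  C gray
    F gray
      K gray
      K black
      J gray
        J→H: H is gray → back edge
Back edge closes the cycle H → C → F → J → H; its vertices are {C, F, H, J}.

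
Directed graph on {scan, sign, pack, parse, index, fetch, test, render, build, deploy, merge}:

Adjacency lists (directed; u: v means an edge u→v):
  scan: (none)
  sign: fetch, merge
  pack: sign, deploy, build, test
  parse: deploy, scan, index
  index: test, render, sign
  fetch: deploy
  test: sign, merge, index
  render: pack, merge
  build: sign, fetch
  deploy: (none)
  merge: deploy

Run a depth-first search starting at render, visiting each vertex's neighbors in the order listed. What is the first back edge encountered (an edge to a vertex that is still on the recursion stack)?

DFS from render (visiting each vertex's neighbors in the order listed); mark gray on enter, black on exit:
render gray
  pack gray
    sign gray
      fetch gray
        deploy gray
        deploy black
      fetch black
      merge gray
        merge→deploy: deploy black — skip
      merge black
    sign black
    pack→deploy: deploy black — skip
    build gray
      build→sign: sign black — skip
      build→fetch: fetch black — skip
    build black
    test gray
      test→sign: sign black — skip
      test→merge: merge black — skip
      index gray
        index→test: test is gray → back edge
First back edge: index → test.

index->test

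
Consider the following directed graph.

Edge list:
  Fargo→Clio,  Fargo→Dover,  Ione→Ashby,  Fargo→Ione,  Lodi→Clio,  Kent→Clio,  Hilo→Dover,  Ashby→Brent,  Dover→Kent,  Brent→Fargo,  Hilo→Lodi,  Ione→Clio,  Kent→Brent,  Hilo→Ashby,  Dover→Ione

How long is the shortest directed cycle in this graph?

For each vertex v, BFS finds the shortest path from v back to v.
The shortest such closed walk is Dover → Kent → Brent → Fargo → Dover, length 4.

4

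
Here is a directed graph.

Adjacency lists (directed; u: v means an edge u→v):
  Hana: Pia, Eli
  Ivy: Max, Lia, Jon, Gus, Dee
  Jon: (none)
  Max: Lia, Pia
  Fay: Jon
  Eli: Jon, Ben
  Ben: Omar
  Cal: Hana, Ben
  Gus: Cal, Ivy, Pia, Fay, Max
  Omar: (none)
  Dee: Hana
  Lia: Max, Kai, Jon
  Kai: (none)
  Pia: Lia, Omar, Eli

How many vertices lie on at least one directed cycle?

5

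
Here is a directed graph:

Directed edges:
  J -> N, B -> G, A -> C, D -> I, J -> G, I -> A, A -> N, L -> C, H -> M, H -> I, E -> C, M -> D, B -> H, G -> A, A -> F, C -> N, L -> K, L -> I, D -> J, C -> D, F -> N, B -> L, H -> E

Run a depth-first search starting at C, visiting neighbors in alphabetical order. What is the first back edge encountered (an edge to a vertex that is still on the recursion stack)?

DFS from C (visiting neighbors in alphabetical order); mark gray on enter, black on exit:
C gray
  D gray
    I gray
      A gray
        A→C: C is gray → back edge
First back edge: A → C.

A->C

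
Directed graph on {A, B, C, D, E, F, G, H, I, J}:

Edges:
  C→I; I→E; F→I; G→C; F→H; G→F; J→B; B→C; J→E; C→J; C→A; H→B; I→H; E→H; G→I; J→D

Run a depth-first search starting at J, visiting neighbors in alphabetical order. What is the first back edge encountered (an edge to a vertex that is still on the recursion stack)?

DFS from J (visiting neighbors in alphabetical order); mark gray on enter, black on exit:
J gray
  B gray
    C gray
      A gray
      A black
      I gray
        E gray
          H gray
            H→B: B is gray → back edge
First back edge: H → B.

H->B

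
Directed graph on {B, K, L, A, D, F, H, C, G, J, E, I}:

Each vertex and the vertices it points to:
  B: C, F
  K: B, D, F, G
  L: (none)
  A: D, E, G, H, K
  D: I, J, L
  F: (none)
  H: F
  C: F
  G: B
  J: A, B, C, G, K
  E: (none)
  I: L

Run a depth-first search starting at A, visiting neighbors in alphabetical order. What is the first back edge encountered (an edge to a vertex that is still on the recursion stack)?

DFS from A (visiting neighbors in alphabetical order); mark gray on enter, black on exit:
A gray
  D gray
    I gray
      L gray
      L black
    I black
    J gray
      J→A: A is gray → back edge
First back edge: J → A.

J->A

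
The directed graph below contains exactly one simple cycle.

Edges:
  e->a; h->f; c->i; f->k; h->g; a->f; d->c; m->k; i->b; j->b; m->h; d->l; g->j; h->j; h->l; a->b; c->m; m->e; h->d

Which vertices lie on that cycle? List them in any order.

c, d, h, m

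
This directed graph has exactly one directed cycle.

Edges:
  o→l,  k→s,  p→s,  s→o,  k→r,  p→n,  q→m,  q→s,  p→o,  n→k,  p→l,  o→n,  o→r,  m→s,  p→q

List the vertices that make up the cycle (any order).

k, n, o, s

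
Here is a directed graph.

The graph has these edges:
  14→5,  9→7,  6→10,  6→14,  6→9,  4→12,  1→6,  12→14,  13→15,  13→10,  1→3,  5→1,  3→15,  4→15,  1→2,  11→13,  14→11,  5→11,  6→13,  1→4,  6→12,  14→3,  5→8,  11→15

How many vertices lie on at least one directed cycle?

A vertex is on a directed cycle iff it belongs to a strongly connected component of size ≥ 2 (or has a self-loop).
The vertices on cycles are {1, 4, 5, 6, 12, 14} — 6 in total.

6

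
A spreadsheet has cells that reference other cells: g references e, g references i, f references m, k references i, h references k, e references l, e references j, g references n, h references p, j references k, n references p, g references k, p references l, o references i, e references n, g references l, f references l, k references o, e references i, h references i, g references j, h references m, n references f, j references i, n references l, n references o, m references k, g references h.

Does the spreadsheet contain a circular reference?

No

DFS with white/gray/black marking, starting from f:
f gray
  l gray
  l black
  m gray
    k gray
      i gray
      i black
      o gray
        o→i: i black — skip
      o black
    k black
  m black
f black
n gray
  p gray
    p→l: l black — skip
  p black
  n→o: o black — skip
  n→l: l black — skip
  n→f: f black — skip
n black
j gray
  j→i: i black — skip
  j→k: k black — skip
j black
g gray
  g→l: l black — skip
  g→j: j black — skip
  g→k: k black — skip
  g→i: i black — skip
  e gray
    e→i: i black — skip
    e→j: j black — skip
    e→n: n black — skip
    e→l: l black — skip
  e black
  h gray
    h→k: k black — skip
    h→p: p black — skip
    h→i: i black — skip
    h→m: m black — skip
  h black
  g→n: n black — skip
g black
Every edge goes to a white or black vertex — no back edge, so the graph is acyclic.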